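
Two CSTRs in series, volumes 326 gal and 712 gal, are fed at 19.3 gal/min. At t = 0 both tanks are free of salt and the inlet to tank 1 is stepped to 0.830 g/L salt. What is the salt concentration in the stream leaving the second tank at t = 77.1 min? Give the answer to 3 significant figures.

0.648 g/L

Each tank obeys Vᵢ dCᵢ/dt = Q(Cᵢ₋₁ − Cᵢ), so τᵢ = Vᵢ/Q.
τ₁ = 326/19.3 = 16.891 min; τ₂ = 712/19.3 = 36.891 min.
Tank 1: C₁ = C_in(1 − e^(−t/τ₁)). Tank 2 (τ₁ ≠ τ₂): C₂ = C_in[1 − (τ₁ e^(−t/τ₁) − τ₂ e^(−t/τ₂))/(τ₁ − τ₂)].
At t = 77.1: e^(−t/τ₁) = 0.010415, e^(−t/τ₂) = 0.12370.
C₂ = 0.830·[1 − (16.891·0.010415 − 36.891·0.12370)/(-20.000)] = 0.830·0.78063 = 0.64792 g/L.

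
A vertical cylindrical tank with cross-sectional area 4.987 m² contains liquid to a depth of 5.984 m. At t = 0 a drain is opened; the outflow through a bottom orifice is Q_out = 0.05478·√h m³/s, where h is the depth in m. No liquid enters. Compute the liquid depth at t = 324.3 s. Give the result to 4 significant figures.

0.4423 m

A dh/dt = −Q_out = −0.05478 √h.
This is separable: 2 d(√h)/dt = −0.05478/A, so √h = √h₀ − (0.05478/(2A)) t.
√h = √5.984 − 0.05478·324.3/(2·4.987) = 2.44622 − 1.78115 = 0.665075.
h = 0.665075² = 0.442325 m.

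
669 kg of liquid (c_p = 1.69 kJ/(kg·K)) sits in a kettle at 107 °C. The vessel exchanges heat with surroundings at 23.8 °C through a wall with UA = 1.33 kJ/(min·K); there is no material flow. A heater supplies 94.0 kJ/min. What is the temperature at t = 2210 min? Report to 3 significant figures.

M c_p dT/dt = −UA(T − T_amb) + Q̇.
dT/dt = (T_ss − T)/τ with T_ss = T_amb + Q̇/UA = 23.8 + 94.0/1.33 = 94.477 °C, τ = M c_p/UA = 669·1.69/1.33 = 850.08 min.
T approaches T_ss exponentially: T(t) = T_ss + (T₀ − T_ss) e^(−t/τ).
T(2210) = 94.477 + (12.523)·0.074292 = 95.407 °C.

95.4 °C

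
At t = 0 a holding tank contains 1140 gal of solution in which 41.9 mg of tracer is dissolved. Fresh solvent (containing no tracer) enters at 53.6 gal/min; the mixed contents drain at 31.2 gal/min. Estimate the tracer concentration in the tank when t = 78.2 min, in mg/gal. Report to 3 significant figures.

Let m(t) be the amount of tracer. Volume: V(t) = V₀ + (Q_in − Q_out) t = 1140 + 22.400 t; V(78.2) = 2891.7 gal.
Solute balance: dm/dt = 0 − Q_out C = −Q_out m/V(t).
dm/m = −Q_out dt/(V₀ + 22.400 t); integrating gives ln(m/m₀) = −(Q_out/(Q_in−Q_out)) ln(V/V₀).
m = m₀ (V₀/V)^(Q_out/(Q_in−Q_out)) = 41.9 × (1140/2891.7)^(1.3929) = 11.459 mg.
C = m/V = 11.459/2891.7 = 0.0039629 mg/gal.

0.00396 mg/gal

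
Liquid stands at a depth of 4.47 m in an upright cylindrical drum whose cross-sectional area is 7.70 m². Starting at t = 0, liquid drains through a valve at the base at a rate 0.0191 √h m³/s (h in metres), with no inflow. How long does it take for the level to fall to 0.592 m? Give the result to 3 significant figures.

A dh/dt = −Q_out = −0.0191 √h.
Separate and integrate: 2(√h − √h₀) = −(0.0191/A) t.
t = 2A(√h₀ − √h)/0.0191 = 2·7.70·(√4.47 − √0.592)/0.0191
  = 15.400 × (2.1142 − 0.76942) / 0.0191 = 1084.3 s.

1080 s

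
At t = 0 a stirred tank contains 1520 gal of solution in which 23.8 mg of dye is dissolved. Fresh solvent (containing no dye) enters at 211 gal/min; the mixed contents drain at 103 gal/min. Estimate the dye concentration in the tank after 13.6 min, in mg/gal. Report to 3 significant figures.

Let m(t) be the amount of dye. Volume: V(t) = V₀ + (Q_in − Q_out) t = 1520 + 108.00 t; V(13.6) = 2988.8 gal.
No dye enters, so dm/dt = −Q_out · (m/V).
Separate: dm/m = −Q_out dt/V(t) ⇒ ln(m/m₀) = −(Q_out/(Q_in−Q_out)) ln(V/V₀).
m = m₀ (V₀/V)^(Q_out/(Q_in−Q_out)) = 23.8 × (1520/2988.8)^(0.95370) = 12.489 mg.
C = m/V = 12.489/2988.8 = 0.0041785 mg/gal.

0.00418 mg/gal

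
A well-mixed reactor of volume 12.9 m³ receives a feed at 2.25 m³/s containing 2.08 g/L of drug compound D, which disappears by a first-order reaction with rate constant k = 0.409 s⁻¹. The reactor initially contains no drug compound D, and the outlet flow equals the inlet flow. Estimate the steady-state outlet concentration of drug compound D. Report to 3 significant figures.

0.622 g/L

V dC/dt = Q(C_in − C) − k V C.
Steady state (dC/dt = 0): C_ss = Q C_in/(Q + kV) = C_in/(1 + kV/Q).
C_ss = 2.25·2.08/(2.25 + 0.409·12.9) = 4.6800/7.5261 = 0.62184 g/L.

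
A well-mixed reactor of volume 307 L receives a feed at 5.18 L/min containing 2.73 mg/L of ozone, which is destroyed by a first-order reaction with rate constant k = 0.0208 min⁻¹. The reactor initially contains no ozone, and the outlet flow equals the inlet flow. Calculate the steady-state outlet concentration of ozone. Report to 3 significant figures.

Species balance: V dC/dt = Q C_in − Q C − k V C.
Steady state (dC/dt = 0): C_ss = Q C_in/(Q + kV) = C_in/(1 + kV/Q).
C_ss = 5.18·2.73/(5.18 + 0.0208·307) = 14.141/11.566 = 1.2227 mg/L.

1.22 mg/L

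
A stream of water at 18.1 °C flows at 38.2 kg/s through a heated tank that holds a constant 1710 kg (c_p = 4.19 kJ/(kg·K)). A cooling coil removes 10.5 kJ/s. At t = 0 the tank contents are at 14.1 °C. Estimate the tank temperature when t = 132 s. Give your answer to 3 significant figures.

Unsteady energy balance on the tank contents: M c_p dT/dt = ṁ c_p (T_in − T) − 10.5.
Rearrange: dT/dt = (T_ss − T)/τ with τ = M/ṁ = 44.764 s and T_ss = T_in − Q̇/(ṁ c_p) = 18.034 °C.
This is linear first-order; T(t) = T_ss + (T₀ − T_ss) e^(−t/τ).
T(132) = 18.034 + (-3.9344)·e^(−132/44.764) = 18.034 + (-3.9344)·0.052404 = 17.828 °C.

17.8 °C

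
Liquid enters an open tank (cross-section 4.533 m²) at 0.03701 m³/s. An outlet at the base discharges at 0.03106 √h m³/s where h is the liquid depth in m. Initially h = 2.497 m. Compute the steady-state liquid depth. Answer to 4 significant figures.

Accumulation of liquid (constant cross-section A): A dh/dt = Q_in − 0.03106 √h. At steady state dh/dt = 0:
Q_in = 0.03106 √h_ss ⇒ √h_ss = 0.03701/0.03106 = 1.19156.
h_ss = 1.19156² = 1.41983 m. (Since h₀ = 2.497 m > h_ss, the level will fall toward this value.)

1.420 m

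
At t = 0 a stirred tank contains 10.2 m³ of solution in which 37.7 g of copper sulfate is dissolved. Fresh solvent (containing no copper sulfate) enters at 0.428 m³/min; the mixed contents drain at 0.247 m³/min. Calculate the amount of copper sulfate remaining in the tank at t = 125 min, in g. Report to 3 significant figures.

7.65 g

Let m(t) be the amount of copper sulfate. Volume: V(t) = V₀ + (Q_in − Q_out) t = 10.2 + 0.18100 t; V(125) = 32.825 m³.
Solute balance: dm/dt = 0 − Q_out C = −Q_out m/V(t).
dm/m = −Q_out dt/(V₀ + 0.18100 t); integrating gives ln(m/m₀) = −(Q_out/(Q_in−Q_out)) ln(V/V₀).
m = m₀ (V₀/V)^(Q_out/(Q_in−Q_out)) = 37.7 × (10.2/32.825)^(1.3646) = 7.6497 g.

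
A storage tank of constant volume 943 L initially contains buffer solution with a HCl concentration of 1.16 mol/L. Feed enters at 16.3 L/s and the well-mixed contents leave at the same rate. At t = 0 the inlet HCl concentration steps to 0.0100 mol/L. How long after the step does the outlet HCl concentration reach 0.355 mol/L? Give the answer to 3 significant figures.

Transient balance on the dissolved component: V dC/dt = Q(C_in − C), so τ = V/Q = 57.853 s.
C(t) = C_in + (C₀ − C_in) e^(−t/τ). Set C = 0.355 and solve for t:
e^(−t/τ) = (C − C_in)/(C₀ − C_in) = (0.355 − 0.0100)/(1.16 − 0.0100) = 0.30000
t = −τ ln(…) = 57.853 × 1.2040 = 69.653 s.

69.7 s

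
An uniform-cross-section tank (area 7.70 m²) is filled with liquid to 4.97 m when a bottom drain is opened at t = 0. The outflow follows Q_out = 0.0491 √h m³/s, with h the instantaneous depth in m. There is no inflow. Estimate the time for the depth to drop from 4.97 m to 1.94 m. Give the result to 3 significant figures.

With no inflow, A dh/dt = −0.0491 √h.
∫ h^(−1/2) dh = −(0.0491/A) ∫ dt, giving 2√h = 2√h₀ − (0.0491/A) t.
t = 2A(√h₀ − √h)/0.0491 = 2·7.70·(√4.97 − √1.94)/0.0491
  = 15.400 × (2.2293 − 1.3928) / 0.0491 = 262.37 s.

262 s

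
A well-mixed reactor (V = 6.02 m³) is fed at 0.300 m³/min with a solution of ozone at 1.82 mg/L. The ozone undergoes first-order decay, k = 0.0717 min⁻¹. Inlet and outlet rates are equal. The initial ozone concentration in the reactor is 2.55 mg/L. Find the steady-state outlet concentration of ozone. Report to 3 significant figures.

0.746 mg/L

Species balance: V dC/dt = Q C_in − Q C − k V C.
At steady state: 0 = Q C_in − (Q + kV) C_ss, so C_ss = Q C_in/(Q + kV).
C_ss = 0.300·1.82/(0.300 + 0.0717·6.02) = 0.54600/0.73163 = 0.74627 mg/L.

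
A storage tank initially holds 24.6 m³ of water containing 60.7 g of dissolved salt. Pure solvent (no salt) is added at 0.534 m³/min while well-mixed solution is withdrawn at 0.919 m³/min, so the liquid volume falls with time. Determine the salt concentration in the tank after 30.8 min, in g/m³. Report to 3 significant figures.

Let m(t) be the amount of salt. Volume: V(t) = V₀ + (Q_in − Q_out) t = 24.6 − 0.38500 t; V(30.8) = 12.742 m³.
Species balance (pure solvent in): dm/dt = −Q_out · m/V(t).
Separate: dm/m = −Q_out dt/V(t) ⇒ ln(m/m₀) = −(Q_out/(Q_in−Q_out)) ln(V/V₀).
m = m₀ (V₀/V)^(Q_out/(Q_in−Q_out)) = 60.7 × (24.6/12.742)^(-2.3870) = 12.625 g.
C = m/V = 12.625/12.742 = 0.99080 g/m³.

0.991 g/m³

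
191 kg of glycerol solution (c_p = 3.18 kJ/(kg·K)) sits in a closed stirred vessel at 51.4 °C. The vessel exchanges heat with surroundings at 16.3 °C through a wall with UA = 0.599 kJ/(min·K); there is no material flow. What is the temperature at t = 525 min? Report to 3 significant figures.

Lumped-capacitance energy balance: M c_p dT/dt = UA(T_amb − T).
dT/dt = (T_ss − T)/τ with T_ss = T_amb = 16.300 °C, τ = M c_p/UA = 191·3.18/0.599 = 1014.0 min.
Integrating: T(t) = T_ss + (T₀ − T_ss) e^(−t/τ).
T(525) = 16.300 + (35.100)·0.59586 = 37.215 °C.

37.2 °C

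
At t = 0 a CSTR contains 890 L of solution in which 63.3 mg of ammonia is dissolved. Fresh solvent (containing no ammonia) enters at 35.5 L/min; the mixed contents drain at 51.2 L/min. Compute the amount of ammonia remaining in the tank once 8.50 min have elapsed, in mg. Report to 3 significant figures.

37.3 mg

Let m(t) be the amount of ammonia. Volume: V(t) = V₀ + (Q_in − Q_out) t = 890 − 15.700 t; V(8.50) = 756.55 L.
Species balance (pure solvent in): dm/dt = −Q_out · m/V(t).
dm/m = −Q_out dt/(V₀ − 15.700 t); integrating gives ln(m/m₀) = −(Q_out/(Q_in−Q_out)) ln(V/V₀).
m = m₀ (V₀/V)^(Q_out/(Q_in−Q_out)) = 63.3 × (890/756.55)^(-3.2611) = 37.267 mg.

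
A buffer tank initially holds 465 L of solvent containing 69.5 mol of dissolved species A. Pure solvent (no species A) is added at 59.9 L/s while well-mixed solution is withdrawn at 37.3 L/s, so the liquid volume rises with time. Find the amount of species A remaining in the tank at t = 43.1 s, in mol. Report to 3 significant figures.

Let m(t) be the amount of species A. Volume: V(t) = V₀ + (Q_in − Q_out) t = 465 + 22.600 t; V(43.1) = 1439.1 L.
Species balance (pure solvent in): dm/dt = −Q_out · m/V(t).
dm/m = −Q_out dt/(V₀ + 22.600 t); integrating gives ln(m/m₀) = −(Q_out/(Q_in−Q_out)) ln(V/V₀).
m = m₀ (V₀/V)^(Q_out/(Q_in−Q_out)) = 69.5 × (465/1439.1)^(1.6504) = 10.770 mol.

10.8 mol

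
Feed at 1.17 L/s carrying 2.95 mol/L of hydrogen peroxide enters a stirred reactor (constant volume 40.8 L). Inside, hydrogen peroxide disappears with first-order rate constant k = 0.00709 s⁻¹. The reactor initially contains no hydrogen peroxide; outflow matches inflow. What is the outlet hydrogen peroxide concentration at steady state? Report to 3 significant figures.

2.37 mol/L

Species balance: V dC/dt = Q C_in − Q C − k V C.
At steady state: 0 = Q C_in − (Q + kV) C_ss, so C_ss = Q C_in/(Q + kV).
C_ss = 1.17·2.95/(1.17 + 0.00709·40.8) = 3.4515/1.4593 = 2.3652 mol/L.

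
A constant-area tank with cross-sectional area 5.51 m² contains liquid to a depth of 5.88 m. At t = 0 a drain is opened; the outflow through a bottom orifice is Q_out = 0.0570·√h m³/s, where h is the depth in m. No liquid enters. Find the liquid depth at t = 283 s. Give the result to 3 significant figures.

0.924 m

Unsteady balance on liquid volume: A dh/dt = −0.0570 √h.
Separate and integrate: 2(√h − √h₀) = −(0.0570/A) t.
√h = √5.88 − 0.0570·283/(2·5.51) = 2.4249 − 1.4638 = 0.96108.
h = 0.96108² = 0.92367 m.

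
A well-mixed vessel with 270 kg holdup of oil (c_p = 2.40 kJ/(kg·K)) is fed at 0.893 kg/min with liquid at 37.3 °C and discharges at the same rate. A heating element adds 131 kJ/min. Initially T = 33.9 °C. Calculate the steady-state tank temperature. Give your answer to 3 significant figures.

98.4 °C

First-law balance (no shaft work): M c_p dT/dt = ṁ c_p (T_in − T) + 131.
At steady state dT/dt = 0 ⇒ T_ss = T_in + Q̇/(ṁ c_p) = 37.3 + 131/(0.893·2.40) = 98.424 °C.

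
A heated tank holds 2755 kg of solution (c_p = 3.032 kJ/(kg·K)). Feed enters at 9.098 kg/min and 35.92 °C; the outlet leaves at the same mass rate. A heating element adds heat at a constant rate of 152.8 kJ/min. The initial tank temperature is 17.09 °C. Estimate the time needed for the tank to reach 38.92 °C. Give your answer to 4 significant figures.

684.8 min

Unsteady energy balance on the tank contents: M c_p dT/dt = ṁ c_p (T_in − T) + 152.8.
τ = M/ṁ = 302.814 min; T_ss = T_in + Q̇/(ṁ c_p) = 41.4592 °C.
T(t) = T_ss + (T₀ − T_ss) e^(−t/τ). Set T = 38.92:
e^(−t/τ) = (38.92 − 41.4592)/(17.09 − 41.4592) = 0.104198
t = −302.814 · ln(0.104198) = 684.803 min.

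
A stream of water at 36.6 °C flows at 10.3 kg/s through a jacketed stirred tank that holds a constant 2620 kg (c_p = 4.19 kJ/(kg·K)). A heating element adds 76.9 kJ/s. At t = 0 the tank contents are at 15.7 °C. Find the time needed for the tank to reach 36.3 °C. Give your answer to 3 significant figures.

Energy balance: M c_p dT/dt = ṁ c_p (T_in − T) + 76.9.
τ = M/ṁ = 254.37 s; T_ss = T_in + Q̇/(ṁ c_p) = 38.382 °C.
T(t) = T_ss + (T₀ − T_ss) e^(−t/τ). Set T = 36.3:
e^(−t/τ) = (36.3 − 38.382)/(15.7 − 38.382) = 0.091785
t = −254.37 · ln(0.091785) = 607.51 s.

608 s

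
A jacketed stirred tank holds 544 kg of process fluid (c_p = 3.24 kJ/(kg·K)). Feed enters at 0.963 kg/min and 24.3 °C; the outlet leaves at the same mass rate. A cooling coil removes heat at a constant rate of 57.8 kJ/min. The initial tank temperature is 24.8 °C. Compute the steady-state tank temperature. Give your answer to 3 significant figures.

M c_p dT/dt = ṁ c_p (T_in − T) − Q̇.
At steady state dT/dt = 0 ⇒ T_ss = T_in − Q̇/(ṁ c_p) = 24.3 − 57.8/(0.963·3.24) = 5.7751 °C.

5.78 °C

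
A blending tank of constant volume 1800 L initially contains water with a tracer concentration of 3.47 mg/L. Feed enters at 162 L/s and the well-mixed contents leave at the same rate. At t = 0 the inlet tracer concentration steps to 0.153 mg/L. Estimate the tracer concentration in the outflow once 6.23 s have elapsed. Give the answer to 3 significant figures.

Species balance on the tank: V dC/dt = Q(C_in − C).
So dC/dt = (C_in − C)/τ with τ = V/Q = 1800/162 = 11.111 s.
This is linear first-order; C(t) = C_in + (C₀ − C_in) e^(−t/τ).
C(6.23) = 0.153 + (3.47 − 0.153)·e^(−6.23/11.111) = 0.153 + (3.3170)·0.57081 = 2.0464 mg/L.

2.05 mg/L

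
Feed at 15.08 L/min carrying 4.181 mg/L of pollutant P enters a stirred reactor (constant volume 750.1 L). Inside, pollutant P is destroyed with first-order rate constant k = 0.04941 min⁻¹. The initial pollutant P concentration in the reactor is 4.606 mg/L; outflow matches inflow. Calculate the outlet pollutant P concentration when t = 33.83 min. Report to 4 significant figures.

V dC/dt = Q(C_in − C) − k V C.
dC/dt = (Q/V) C_in − (Q/V + k) C; effective rate a = Q/V + k = 0.0201040 + 0.04941 = 0.0695140 min⁻¹.
C_ss = Q C_in/(Q + kV) = 1.20918 mg/L; C(t) = C_ss + (C₀ − C_ss) e^(−a t).
C(33.83) = 1.20918 + (3.39682)·e^(−0.0695140·33.83) = 1.20918 + (3.39682)·0.0952112 = 1.53259 mg/L.

1.533 mg/L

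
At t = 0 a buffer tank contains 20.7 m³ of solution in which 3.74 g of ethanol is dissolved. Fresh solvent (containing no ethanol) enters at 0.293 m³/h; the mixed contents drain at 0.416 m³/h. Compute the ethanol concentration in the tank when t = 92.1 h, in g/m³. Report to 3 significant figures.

0.0274 g/m³

Total volume: dV/dt = Q_in − Q_out = -0.12300 m³/h, so V(t) = 20.7 − 0.12300 t and V(92.1) = 9.3717 m³.
Species balance (pure solvent in): dm/dt = −Q_out · m/V(t).
dm/m = −Q_out dt/(V₀ − 0.12300 t); integrating gives ln(m/m₀) = −(Q_out/(Q_in−Q_out)) ln(V/V₀).
m = m₀ (V₀/V)^(Q_out/(Q_in−Q_out)) = 3.74 × (20.7/9.3717)^(-3.3821) = 0.25640 g.
C = m/V = 0.25640/9.3717 = 0.027358 g/m³.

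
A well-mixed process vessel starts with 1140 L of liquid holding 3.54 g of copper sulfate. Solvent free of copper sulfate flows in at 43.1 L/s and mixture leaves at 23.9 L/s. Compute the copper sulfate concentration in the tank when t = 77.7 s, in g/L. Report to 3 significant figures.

Let m(t) be the amount of copper sulfate. Volume: V(t) = V₀ + (Q_in − Q_out) t = 1140 + 19.200 t; V(77.7) = 2631.8 L.
Species balance (pure solvent in): dm/dt = −Q_out · m/V(t).
Separate: dm/m = −Q_out dt/V(t) ⇒ ln(m/m₀) = −(Q_out/(Q_in−Q_out)) ln(V/V₀).
m = m₀ (V₀/V)^(Q_out/(Q_in−Q_out)) = 3.54 × (1140/2631.8)^(1.2448) = 1.2494 g.
C = m/V = 1.2494/2631.8 = 0.00047473 g/L.

0.000475 g/L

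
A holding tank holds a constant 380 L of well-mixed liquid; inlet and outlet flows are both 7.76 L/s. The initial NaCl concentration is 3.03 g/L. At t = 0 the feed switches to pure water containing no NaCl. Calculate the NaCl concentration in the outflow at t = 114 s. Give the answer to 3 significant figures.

Transient balance on the dissolved component: V dC/dt = Q(C_in − C).
So dC/dt = (C_in − C)/τ with τ = V/Q = 380/7.76 = 48.969 s.
C approaches C_in exponentially: C(t) = C_in + (C₀ − C_in) e^(−t/τ).
C(114) = 0 + (3.03 − 0)·e^(−114/48.969) = 0 + (3.0300)·0.097491 = 0.29540 g/L.

0.295 g/L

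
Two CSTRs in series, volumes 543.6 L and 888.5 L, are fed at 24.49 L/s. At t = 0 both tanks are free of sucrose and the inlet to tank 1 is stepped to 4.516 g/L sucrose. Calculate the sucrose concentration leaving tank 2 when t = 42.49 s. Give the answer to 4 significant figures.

1.959 g/L

Time constants: τᵢ = Vᵢ/Q for each well-mixed tank.
τ₁ = 543.6/24.49 = 22.1968 s; τ₂ = 888.5/24.49 = 36.2801 s.
Tank 1: C₁ = C_in(1 − e^(−t/τ₁)). Tank 2 (τ₁ ≠ τ₂): C₂ = C_in[1 − (τ₁ e^(−t/τ₁) − τ₂ e^(−t/τ₂))/(τ₁ − τ₂)].
At t = 42.49: e^(−t/τ₁) = 0.147454, e^(−t/τ₂) = 0.310006.
C₂ = 4.516·[1 − (22.1968·0.147454 − 36.2801·0.310006)/(-14.0833)] = 4.516·0.433796 = 1.95902 g/L.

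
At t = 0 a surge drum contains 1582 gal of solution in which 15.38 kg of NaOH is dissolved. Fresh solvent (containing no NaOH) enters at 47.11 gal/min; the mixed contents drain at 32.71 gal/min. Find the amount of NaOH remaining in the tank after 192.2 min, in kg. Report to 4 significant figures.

Let m(t) be the amount of NaOH. Volume: V(t) = V₀ + (Q_in − Q_out) t = 1582 + 14.4000 t; V(192.2) = 4349.68 gal.
No NaOH enters, so dm/dt = −Q_out · (m/V).
dm/m = −Q_out dt/(V₀ + 14.4000 t); integrating gives ln(m/m₀) = −(Q_out/(Q_in−Q_out)) ln(V/V₀).
m = m₀ (V₀/V)^(Q_out/(Q_in−Q_out)) = 15.38 × (1582/4349.68)^(2.27153) = 1.54592 kg.

1.546 kg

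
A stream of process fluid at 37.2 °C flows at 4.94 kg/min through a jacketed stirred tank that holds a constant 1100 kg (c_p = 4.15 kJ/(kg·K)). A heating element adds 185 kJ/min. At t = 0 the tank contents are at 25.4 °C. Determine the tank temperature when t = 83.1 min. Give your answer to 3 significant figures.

31.9 °C

M c_p dT/dt = ṁ c_p (T_in − T) + Q̇.
τ = M/ṁ = 222.67 min; T_ss = T_in + Q̇/(ṁ c_p) = 37.2 + 185/(4.94·4.15) = 46.224 °C.
Solution: T(t) = T_ss + (T₀ − T_ss) e^(−t/τ).
T(83.1) = 46.224 + (-20.824)·e^(−83.1/222.67) = 46.224 + (-20.824)·0.68853 = 31.886 °C.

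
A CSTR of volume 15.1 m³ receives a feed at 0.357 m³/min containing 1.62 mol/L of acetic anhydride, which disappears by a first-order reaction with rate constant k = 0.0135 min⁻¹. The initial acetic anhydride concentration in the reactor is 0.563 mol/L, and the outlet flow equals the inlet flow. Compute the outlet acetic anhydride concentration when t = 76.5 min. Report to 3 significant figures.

V dC/dt = Q(C_in − C) − k V C.
dC/dt = (Q/V) C_in − (Q/V + k) C; effective rate a = Q/V + k = 0.023642 + 0.0135 = 0.037142 min⁻¹.
C_ss = Q C_in/(Q + kV) = 1.0312 mol/L; C(t) = C_ss + (C₀ − C_ss) e^(−a t).
C(76.5) = 1.0312 + (-0.46818)·e^(−0.037142·76.5) = 1.0312 + (-0.46818)·0.058344 = 1.0039 mol/L.

1.00 mol/L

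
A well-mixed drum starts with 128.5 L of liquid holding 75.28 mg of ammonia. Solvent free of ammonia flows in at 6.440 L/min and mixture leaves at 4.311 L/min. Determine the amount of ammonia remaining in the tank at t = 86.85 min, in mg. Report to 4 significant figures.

Let m(t) be the amount of ammonia. Volume: V(t) = V₀ + (Q_in − Q_out) t = 128.5 + 2.12900 t; V(86.85) = 313.404 L.
Solute balance: dm/dt = 0 − Q_out C = −Q_out m/V(t).
dm/m = −Q_out dt/(V₀ + 2.12900 t); integrating gives ln(m/m₀) = −(Q_out/(Q_in−Q_out)) ln(V/V₀).
m = m₀ (V₀/V)^(Q_out/(Q_in−Q_out)) = 75.28 × (128.5/313.404)^(2.02489) = 12.3777 mg.

12.38 mg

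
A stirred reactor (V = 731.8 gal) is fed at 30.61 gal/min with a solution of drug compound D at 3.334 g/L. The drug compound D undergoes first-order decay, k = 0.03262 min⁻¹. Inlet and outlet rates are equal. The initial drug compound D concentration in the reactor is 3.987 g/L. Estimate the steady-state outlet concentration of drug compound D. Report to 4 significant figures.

1.873 g/L

Species balance: V dC/dt = Q C_in − Q C − k V C.
At steady state: 0 = Q C_in − (Q + kV) C_ss, so C_ss = Q C_in/(Q + kV).
C_ss = 30.61·3.334/(30.61 + 0.03262·731.8) = 102.054/54.4813 = 1.87319 g/L.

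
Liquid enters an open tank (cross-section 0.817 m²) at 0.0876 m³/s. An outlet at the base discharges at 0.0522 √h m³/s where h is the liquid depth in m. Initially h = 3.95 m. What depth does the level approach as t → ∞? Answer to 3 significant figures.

Accumulation of liquid (constant cross-section A): A dh/dt = Q_in − 0.0522 √h. At steady state dh/dt = 0:
Q_in = 0.0522 √h_ss ⇒ √h_ss = 0.0876/0.0522 = 1.6782.
h_ss = 1.6782² = 2.8162 m. (Since h₀ = 3.95 m > h_ss, the level will fall toward this value.)

2.82 m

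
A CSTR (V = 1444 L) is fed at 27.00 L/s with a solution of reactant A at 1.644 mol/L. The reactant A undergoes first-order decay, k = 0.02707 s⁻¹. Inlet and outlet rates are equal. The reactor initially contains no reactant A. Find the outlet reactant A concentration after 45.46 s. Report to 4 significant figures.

0.5878 mol/L

Species balance: V dC/dt = Q C_in − Q C − k V C.
This is linear with rate a = Q/V + k = 0.0457681 s⁻¹.
C_ss = Q C_in/(Q + kV) = 0.671639 mol/L; C(t) = C_ss + (C₀ − C_ss) e^(−a t).
C(45.46) = 0.671639 + (-0.671639)·e^(−0.0457681·45.46) = 0.671639 + (-0.671639)·0.124853 = 0.587783 mol/L.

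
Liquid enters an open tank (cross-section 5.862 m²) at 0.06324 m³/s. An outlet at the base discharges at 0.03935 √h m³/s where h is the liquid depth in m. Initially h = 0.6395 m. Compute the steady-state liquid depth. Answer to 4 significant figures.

Volume balance on the tank: A dh/dt = Q_in − 0.03935 √h. At steady state dh/dt = 0:
Q_in = 0.03935 √h_ss ⇒ √h_ss = 0.06324/0.03935 = 1.60712.
h_ss = 1.60712² = 2.58282 m. (Since h₀ = 0.6395 m < h_ss, the level will rise toward this value.)

2.583 m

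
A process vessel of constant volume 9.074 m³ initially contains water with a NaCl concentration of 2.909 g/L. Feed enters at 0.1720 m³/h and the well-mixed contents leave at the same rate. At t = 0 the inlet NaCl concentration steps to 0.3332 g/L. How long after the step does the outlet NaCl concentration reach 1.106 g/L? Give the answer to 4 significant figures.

63.51 h

Species balance: V dC/dt = Q(C_in − C) ⇒ τ = V/Q = 52.7558 h.
C(t) = C_in + (C₀ − C_in) e^(−t/τ). Set C = 1.106 and solve for t:
e^(−t/τ) = (C − C_in)/(C₀ − C_in) = (1.106 − 0.3332)/(2.909 − 0.3332) = 0.300023
t = −τ ln(…) = 52.7558 × 1.20390 = 63.5125 h.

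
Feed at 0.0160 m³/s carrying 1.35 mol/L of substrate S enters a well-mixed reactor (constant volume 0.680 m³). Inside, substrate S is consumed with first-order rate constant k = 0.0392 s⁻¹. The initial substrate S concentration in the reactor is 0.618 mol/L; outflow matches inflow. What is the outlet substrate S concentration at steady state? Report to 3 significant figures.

V dC/dt = Q(C_in − C) − k V C.
At steady state: 0 = Q C_in − (Q + kV) C_ss, so C_ss = Q C_in/(Q + kV).
C_ss = 0.0160·1.35/(0.0160 + 0.0392·0.680) = 0.021600/0.042656 = 0.50638 mol/L.

0.506 mol/L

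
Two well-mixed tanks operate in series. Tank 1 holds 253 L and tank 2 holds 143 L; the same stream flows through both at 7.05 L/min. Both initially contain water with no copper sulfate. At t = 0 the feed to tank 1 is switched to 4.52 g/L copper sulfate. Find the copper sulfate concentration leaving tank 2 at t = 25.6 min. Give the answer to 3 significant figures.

1.09 g/L

Species balance on tank i: dCᵢ/dt = (Cᵢ₋₁ − Cᵢ)/τᵢ with τᵢ = Vᵢ/Q.
τ₁ = 253/7.05 = 35.887 min; τ₂ = 143/7.05 = 20.284 min.
Solving the cascade with C₁(0)=C₂(0)=0 gives C₂(t) = C_in[1 − (τ₁ e^(−t/τ₁) − τ₂ e^(−t/τ₂))/(τ₁ − τ₂)].
At t = 25.6: e^(−t/τ₁) = 0.49000, e^(−t/τ₂) = 0.28306.
C₂ = 4.52·[1 − (35.887·0.49000 − 20.284·0.28306)/(15.603)] = 4.52·0.24099 = 1.0893 g/L.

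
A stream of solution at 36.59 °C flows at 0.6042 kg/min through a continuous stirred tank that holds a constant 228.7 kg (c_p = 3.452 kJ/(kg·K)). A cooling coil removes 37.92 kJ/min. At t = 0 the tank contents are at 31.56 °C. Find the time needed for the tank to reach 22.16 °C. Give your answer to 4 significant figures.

M c_p dT/dt = ṁ c_p (T_in − T) − Q̇.
τ = M/ṁ = 378.517 min; T_ss = T_in − Q̇/(ṁ c_p) = 18.4090 °C.
T(t) = T_ss + (T₀ − T_ss) e^(−t/τ). Set T = 22.16:
e^(−t/τ) = (22.16 − 18.4090)/(31.56 − 18.4090) = 0.285223
t = −378.517 · ln(0.285223) = 474.843 min.

474.8 min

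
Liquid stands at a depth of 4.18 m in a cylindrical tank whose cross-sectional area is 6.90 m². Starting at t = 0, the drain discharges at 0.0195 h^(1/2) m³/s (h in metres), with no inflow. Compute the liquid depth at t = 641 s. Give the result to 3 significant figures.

Accumulation of liquid (constant cross-section A): A dh/dt = −0.0195 √h.
This is separable: 2 d(√h)/dt = −0.0195/A, so √h = √h₀ − (0.0195/(2A)) t.
√h = √4.18 − 0.0195·641/(2·6.90) = 2.0445 − 0.90576 = 1.1387.
h = 1.1387² = 1.2967 m.

1.30 m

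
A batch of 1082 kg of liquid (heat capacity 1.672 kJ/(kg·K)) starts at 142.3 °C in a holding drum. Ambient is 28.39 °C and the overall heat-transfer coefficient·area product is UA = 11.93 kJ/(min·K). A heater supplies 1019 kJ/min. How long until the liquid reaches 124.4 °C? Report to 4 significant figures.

M c_p dT/dt = −UA(T − T_amb) + Q̇.
τ = M c_p/UA = 151.643 min; T_ss = T_amb + Q̇/UA = 28.39 + 1019/11.93 = 113.805 °C.
T(t) = T_ss + (T₀ − T_ss)e^(−t/τ); set T = 124.4:
t = −τ ln[(T − T_ss)/(T₀ − T_ss)] = −151.643 · ln(0.371821) = 150.027 min.

150.0 min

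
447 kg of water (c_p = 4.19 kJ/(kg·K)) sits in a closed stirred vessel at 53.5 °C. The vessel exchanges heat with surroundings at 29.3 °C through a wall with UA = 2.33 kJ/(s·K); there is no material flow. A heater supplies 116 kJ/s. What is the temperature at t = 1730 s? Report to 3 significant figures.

76.1 °C

Heat balance on the well-mixed liquid: M c_p dT/dt = −UA(T − T_amb) + Q̇.
dT/dt = (T_ss − T)/τ with T_ss = T_amb + Q̇/UA = 29.3 + 116/2.33 = 79.085 °C, τ = M c_p/UA = 447·4.19/2.33 = 803.83 s.
Solution: T(t) = T_ss + (T₀ − T_ss) e^(−t/τ).
T(1730) = 79.085 + (-25.585)·0.11623 = 76.112 °C.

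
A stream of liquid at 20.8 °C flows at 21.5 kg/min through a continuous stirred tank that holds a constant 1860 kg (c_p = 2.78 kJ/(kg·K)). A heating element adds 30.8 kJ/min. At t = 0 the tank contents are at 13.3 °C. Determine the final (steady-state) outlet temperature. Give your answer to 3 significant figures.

M c_p dT/dt = ṁ c_p (T_in − T) + Q̇.
At steady state dT/dt = 0 ⇒ T_ss = T_in + Q̇/(ṁ c_p) = 20.8 + 30.8/(21.5·2.78) = 21.315 °C.

21.3 °C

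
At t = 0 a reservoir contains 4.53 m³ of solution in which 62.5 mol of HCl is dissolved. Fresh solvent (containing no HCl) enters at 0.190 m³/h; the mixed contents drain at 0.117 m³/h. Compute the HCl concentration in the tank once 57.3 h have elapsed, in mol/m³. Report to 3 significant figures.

Total volume: dV/dt = Q_in − Q_out = 0.073000 m³/h, so V(t) = 4.53 + 0.073000 t and V(57.3) = 8.7129 m³.
No HCl enters, so dm/dt = −Q_out · (m/V).
dm/m = −Q_out dt/(V₀ + 0.073000 t); integrating gives ln(m/m₀) = −(Q_out/(Q_in−Q_out)) ln(V/V₀).
m = m₀ (V₀/V)^(Q_out/(Q_in−Q_out)) = 62.5 × (4.53/8.7129)^(1.6027) = 21.908 mol.
C = m/V = 21.908/8.7129 = 2.5144 mol/m³.

2.51 mol/m³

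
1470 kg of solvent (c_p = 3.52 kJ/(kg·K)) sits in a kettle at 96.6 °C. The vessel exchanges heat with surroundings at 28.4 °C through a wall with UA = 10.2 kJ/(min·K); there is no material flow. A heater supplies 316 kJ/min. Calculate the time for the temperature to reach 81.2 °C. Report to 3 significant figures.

Lumped-capacitance energy balance: M c_p dT/dt = UA(T_amb − T) + Q̇.
τ = M c_p/UA = 507.29 min; T_ss = T_amb + Q̇/UA = 28.4 + 316/10.2 = 59.380 °C.
T(t) = T_ss + (T₀ − T_ss)e^(−t/τ); set T = 81.2:
t = −τ ln[(T − T_ss)/(T₀ − T_ss)] = −507.29 · ln(0.58624) = 270.91 min.

271 min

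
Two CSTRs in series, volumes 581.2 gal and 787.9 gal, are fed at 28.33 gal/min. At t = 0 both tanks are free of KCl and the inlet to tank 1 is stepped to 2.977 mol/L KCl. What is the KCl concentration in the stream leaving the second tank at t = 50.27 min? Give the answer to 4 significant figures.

Each tank obeys Vᵢ dCᵢ/dt = Q(Cᵢ₋₁ − Cᵢ), so τᵢ = Vᵢ/Q.
τ₁ = 581.2/28.33 = 20.5154 min; τ₂ = 787.9/28.33 = 27.8115 min.
Solving the cascade with C₁(0)=C₂(0)=0 gives C₂(t) = C_in[1 − (τ₁ e^(−t/τ₁) − τ₂ e^(−t/τ₂))/(τ₁ − τ₂)].
At t = 50.27: e^(−t/τ₁) = 0.0862625, e^(−t/τ₂) = 0.164060.
C₂ = 2.977·[1 − (20.5154·0.0862625 − 27.8115·0.164060)/(-7.29615)] = 2.977·0.617190 = 1.83737 mol/L.

1.837 mol/L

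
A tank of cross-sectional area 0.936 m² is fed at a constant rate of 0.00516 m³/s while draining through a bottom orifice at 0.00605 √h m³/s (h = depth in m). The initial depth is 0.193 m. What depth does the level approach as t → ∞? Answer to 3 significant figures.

A dh/dt = Q_in − 0.00605 √h. Steady state requires inflow = outflow:
Q_in = 0.00605 √h_ss ⇒ √h_ss = 0.00516/0.00605 = 0.85289.
h_ss = 0.85289² = 0.72743 m. (Since h₀ = 0.193 m < h_ss, the level will rise toward this value.)

0.727 m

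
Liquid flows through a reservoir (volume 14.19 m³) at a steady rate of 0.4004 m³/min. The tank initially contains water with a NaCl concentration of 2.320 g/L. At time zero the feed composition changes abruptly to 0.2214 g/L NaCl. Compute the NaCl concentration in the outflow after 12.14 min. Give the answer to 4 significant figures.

1.711 g/L

Mass balance on the solute (V constant): V dC/dt = Q(C_in − C).
Rewrite as dC/dt + C/τ = C_in/τ, τ = V/Q = 35.4396 min.
Integrating: C(t) = C_in + (C₀ − C_in) e^(−t/τ).
C(12.14) = 0.2214 + (2.320 − 0.2214)·e^(−12.14/35.4396) = 0.2214 + (2.09860)·0.709954 = 1.71131 g/L.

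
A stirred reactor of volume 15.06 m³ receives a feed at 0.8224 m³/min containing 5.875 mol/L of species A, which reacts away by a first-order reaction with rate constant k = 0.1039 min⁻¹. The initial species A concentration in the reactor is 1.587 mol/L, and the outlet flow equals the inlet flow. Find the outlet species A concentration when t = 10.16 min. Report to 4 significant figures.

V dC/dt = Q(C_in − C) − k V C.
dC/dt = (Q/V) C_in − (Q/V + k) C; effective rate a = Q/V + k = 0.0546082 + 0.1039 = 0.158508 min⁻¹.
C_ss = Q C_in/(Q + kV) = 2.02402 mol/L; C(t) = C_ss + (C₀ − C_ss) e^(−a t).
C(10.16) = 2.02402 + (-0.437017)·e^(−0.158508·10.16) = 2.02402 + (-0.437017)·0.199799 = 1.93670 mol/L.

1.937 mol/L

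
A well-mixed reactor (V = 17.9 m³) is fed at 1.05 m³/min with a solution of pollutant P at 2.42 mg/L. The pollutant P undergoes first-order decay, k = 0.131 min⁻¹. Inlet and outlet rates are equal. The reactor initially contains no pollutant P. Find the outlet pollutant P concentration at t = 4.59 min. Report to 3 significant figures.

0.435 mg/L

Accumulation = in − out − consumed: V dC/dt = Q C_in − Q C − k V C.
This is linear with rate a = Q/V + k = 0.18966 min⁻¹.
C_ss = Q C_in/(Q + kV) = 0.74848 mg/L; C(t) = C_ss + (C₀ − C_ss) e^(−a t).
C(4.59) = 0.74848 + (-0.74848)·e^(−0.18966·4.59) = 0.74848 + (-0.74848)·0.41873 = 0.43507 mg/L.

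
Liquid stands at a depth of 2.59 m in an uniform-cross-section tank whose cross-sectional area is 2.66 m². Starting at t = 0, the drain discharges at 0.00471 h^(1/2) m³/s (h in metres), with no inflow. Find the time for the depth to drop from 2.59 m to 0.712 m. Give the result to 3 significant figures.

865 s

With no inflow, A dh/dt = −0.00471 √h.
This is separable: 2 d(√h)/dt = −0.00471/A, so √h = √h₀ − (0.00471/(2A)) t.
t = 2A(√h₀ − √h)/0.00471 = 2·2.66·(√2.59 − √0.712)/0.00471
  = 5.3200 × (1.6093 − 0.84380) / 0.00471 = 864.69 s.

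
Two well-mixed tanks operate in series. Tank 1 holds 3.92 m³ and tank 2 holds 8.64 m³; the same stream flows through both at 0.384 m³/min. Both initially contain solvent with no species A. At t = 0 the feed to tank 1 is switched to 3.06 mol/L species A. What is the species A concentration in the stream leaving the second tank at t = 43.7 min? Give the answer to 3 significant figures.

Time constants: τᵢ = Vᵢ/Q for each well-mixed tank.
τ₁ = 3.92/0.384 = 10.208 min; τ₂ = 8.64/0.384 = 22.500 min.
Solving the cascade with C₁(0)=C₂(0)=0 gives C₂(t) = C_in[1 − (τ₁ e^(−t/τ₁) − τ₂ e^(−t/τ₂))/(τ₁ − τ₂)].
At t = 43.7: e^(−t/τ₁) = 0.013831, e^(−t/τ₂) = 0.14338.
C₂ = 3.06·[1 − (10.208·0.013831 − 22.500·0.14338)/(-12.292)] = 3.06·0.74902 = 2.2920 mol/L.

2.29 mol/L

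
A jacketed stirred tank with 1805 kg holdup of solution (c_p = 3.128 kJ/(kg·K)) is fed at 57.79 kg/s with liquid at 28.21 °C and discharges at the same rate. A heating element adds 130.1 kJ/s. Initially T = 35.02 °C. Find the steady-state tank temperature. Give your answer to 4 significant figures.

First-law balance (no shaft work): M c_p dT/dt = ṁ c_p (T_in − T) + 130.1.
At steady state dT/dt = 0 ⇒ T_ss = T_in + Q̇/(ṁ c_p) = 28.21 + 130.1/(57.79·3.128) = 28.9297 °C.

28.93 °C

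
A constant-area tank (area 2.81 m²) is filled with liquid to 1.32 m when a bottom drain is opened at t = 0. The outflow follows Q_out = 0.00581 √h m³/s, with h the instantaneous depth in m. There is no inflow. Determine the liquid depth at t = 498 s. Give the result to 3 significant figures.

0.402 m

A dh/dt = −Q_out = −0.00581 √h.
∫ h^(−1/2) dh = −(0.00581/A) ∫ dt, giving 2√h = 2√h₀ − (0.00581/A) t.
√h = √1.32 − 0.00581·498/(2·2.81) = 1.1489 − 0.51484 = 0.63408.
h = 0.63408² = 0.40205 m.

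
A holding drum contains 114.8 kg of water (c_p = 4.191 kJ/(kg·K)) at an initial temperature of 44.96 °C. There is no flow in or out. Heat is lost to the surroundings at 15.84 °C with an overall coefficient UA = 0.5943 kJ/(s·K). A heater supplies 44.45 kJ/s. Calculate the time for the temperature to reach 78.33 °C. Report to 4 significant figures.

Lumped-capacitance energy balance: M c_p dT/dt = UA(T_amb − T) + Q̇.
τ = M c_p/UA = 809.569 s; T_ss = T_amb + Q̇/UA = 15.84 + 44.45/0.5943 = 90.6339 °C.
T(t) = T_ss + (T₀ − T_ss)e^(−t/τ); set T = 78.33:
t = −τ ln[(T − T_ss)/(T₀ − T_ss)] = −809.569 · ln(0.269385) = 1061.84 s.

1062 s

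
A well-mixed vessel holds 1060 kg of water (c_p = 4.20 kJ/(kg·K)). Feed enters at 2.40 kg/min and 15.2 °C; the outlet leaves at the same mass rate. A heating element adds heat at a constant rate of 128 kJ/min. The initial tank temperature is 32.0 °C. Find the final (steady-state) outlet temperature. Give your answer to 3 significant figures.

27.9 °C

First-law balance (no shaft work): M c_p dT/dt = ṁ c_p (T_in − T) + 128.
At steady state dT/dt = 0 ⇒ T_ss = T_in + Q̇/(ṁ c_p) = 15.2 + 128/(2.40·4.20) = 27.898 °C.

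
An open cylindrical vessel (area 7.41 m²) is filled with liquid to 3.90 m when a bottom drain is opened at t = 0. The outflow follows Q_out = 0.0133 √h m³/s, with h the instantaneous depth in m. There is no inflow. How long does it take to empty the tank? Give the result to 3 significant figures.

2200 s

A dh/dt = −Q_out = −0.0133 √h.
This is separable: 2 d(√h)/dt = −0.0133/A, so √h = √h₀ − (0.0133/(2A)) t.
Set h = 0: 2√h₀ = (0.0133/A) t_empty ⇒ t_empty = 2A√h₀/0.0133.
t_empty = 2·7.41·√3.90/0.0133 = 14.820·1.9748/0.0133 = 2200.5 s.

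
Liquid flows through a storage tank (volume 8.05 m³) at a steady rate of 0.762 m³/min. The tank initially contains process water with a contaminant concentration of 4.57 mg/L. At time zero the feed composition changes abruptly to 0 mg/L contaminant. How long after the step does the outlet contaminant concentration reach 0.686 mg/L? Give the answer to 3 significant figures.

20.0 min

Species balance on the tank: V dC/dt = Q(C_in − C), so τ = V/Q = 10.564 min.
C(t) = C_in + (C₀ − C_in) e^(−t/τ). Set C = 0.686 and solve for t:
e^(−t/τ) = (C − C_in)/(C₀ − C_in) = (0.686 − 0)/(4.57 − 0) = 0.15011
t = −τ ln(…) = 10.564 × 1.8964 = 20.034 min.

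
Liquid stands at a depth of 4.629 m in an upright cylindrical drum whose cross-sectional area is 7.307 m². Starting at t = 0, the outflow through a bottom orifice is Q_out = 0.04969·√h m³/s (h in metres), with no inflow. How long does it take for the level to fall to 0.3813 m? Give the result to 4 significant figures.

With no inflow, A dh/dt = −0.04969 √h.
∫ h^(−1/2) dh = −(0.04969/A) ∫ dt, giving 2√h = 2√h₀ − (0.04969/A) t.
t = 2A(√h₀ − √h)/0.04969 = 2·7.307·(√4.629 − √0.3813)/0.04969
  = 14.6140 × (2.15151 − 0.617495) / 0.04969 = 451.159 s.

451.2 s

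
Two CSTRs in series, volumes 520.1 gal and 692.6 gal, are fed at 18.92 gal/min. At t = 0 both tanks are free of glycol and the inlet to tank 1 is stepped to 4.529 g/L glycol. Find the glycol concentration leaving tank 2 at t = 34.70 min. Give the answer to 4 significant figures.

1.346 g/L

Species balance on tank i: dCᵢ/dt = (Cᵢ₋₁ − Cᵢ)/τᵢ with τᵢ = Vᵢ/Q.
τ₁ = 520.1/18.92 = 27.4894 min; τ₂ = 692.6/18.92 = 36.6068 min.
Solving the cascade with C₁(0)=C₂(0)=0 gives C₂(t) = C_in[1 − (τ₁ e^(−t/τ₁) − τ₂ e^(−t/τ₂))/(τ₁ − τ₂)].
At t = 34.70: e^(−t/τ₁) = 0.283001, e^(−t/τ₂) = 0.387549.
C₂ = 4.529·[1 − (27.4894·0.283001 − 36.6068·0.387549)/(-9.11734)] = 4.529·0.297231 = 1.34616 g/L.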